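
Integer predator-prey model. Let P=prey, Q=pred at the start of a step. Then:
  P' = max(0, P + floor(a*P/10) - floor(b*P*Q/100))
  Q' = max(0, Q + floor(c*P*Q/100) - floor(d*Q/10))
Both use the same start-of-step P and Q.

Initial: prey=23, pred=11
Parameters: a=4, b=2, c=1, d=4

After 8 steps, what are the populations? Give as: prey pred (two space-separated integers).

Step 1: prey: 23+9-5=27; pred: 11+2-4=9
Step 2: prey: 27+10-4=33; pred: 9+2-3=8
Step 3: prey: 33+13-5=41; pred: 8+2-3=7
Step 4: prey: 41+16-5=52; pred: 7+2-2=7
Step 5: prey: 52+20-7=65; pred: 7+3-2=8
Step 6: prey: 65+26-10=81; pred: 8+5-3=10
Step 7: prey: 81+32-16=97; pred: 10+8-4=14
Step 8: prey: 97+38-27=108; pred: 14+13-5=22

Answer: 108 22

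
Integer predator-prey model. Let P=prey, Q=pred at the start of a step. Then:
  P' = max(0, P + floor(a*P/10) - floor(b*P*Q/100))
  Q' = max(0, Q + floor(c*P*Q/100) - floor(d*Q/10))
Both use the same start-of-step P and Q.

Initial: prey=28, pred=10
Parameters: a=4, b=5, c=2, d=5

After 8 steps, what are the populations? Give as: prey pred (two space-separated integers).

Step 1: prey: 28+11-14=25; pred: 10+5-5=10
Step 2: prey: 25+10-12=23; pred: 10+5-5=10
Step 3: prey: 23+9-11=21; pred: 10+4-5=9
Step 4: prey: 21+8-9=20; pred: 9+3-4=8
Step 5: prey: 20+8-8=20; pred: 8+3-4=7
Step 6: prey: 20+8-7=21; pred: 7+2-3=6
Step 7: prey: 21+8-6=23; pred: 6+2-3=5
Step 8: prey: 23+9-5=27; pred: 5+2-2=5

Answer: 27 5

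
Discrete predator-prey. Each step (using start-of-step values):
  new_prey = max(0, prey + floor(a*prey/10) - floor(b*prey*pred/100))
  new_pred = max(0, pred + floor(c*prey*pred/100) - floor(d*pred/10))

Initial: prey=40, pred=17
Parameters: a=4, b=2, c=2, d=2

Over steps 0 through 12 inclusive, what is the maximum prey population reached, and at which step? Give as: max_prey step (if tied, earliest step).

Answer: 43 1

Derivation:
Step 1: prey: 40+16-13=43; pred: 17+13-3=27
Step 2: prey: 43+17-23=37; pred: 27+23-5=45
Step 3: prey: 37+14-33=18; pred: 45+33-9=69
Step 4: prey: 18+7-24=1; pred: 69+24-13=80
Step 5: prey: 1+0-1=0; pred: 80+1-16=65
Step 6: prey: 0+0-0=0; pred: 65+0-13=52
Step 7: prey: 0+0-0=0; pred: 52+0-10=42
Step 8: prey: 0+0-0=0; pred: 42+0-8=34
Step 9: prey: 0+0-0=0; pred: 34+0-6=28
Step 10: prey: 0+0-0=0; pred: 28+0-5=23
Step 11: prey: 0+0-0=0; pred: 23+0-4=19
Step 12: prey: 0+0-0=0; pred: 19+0-3=16
Max prey = 43 at step 1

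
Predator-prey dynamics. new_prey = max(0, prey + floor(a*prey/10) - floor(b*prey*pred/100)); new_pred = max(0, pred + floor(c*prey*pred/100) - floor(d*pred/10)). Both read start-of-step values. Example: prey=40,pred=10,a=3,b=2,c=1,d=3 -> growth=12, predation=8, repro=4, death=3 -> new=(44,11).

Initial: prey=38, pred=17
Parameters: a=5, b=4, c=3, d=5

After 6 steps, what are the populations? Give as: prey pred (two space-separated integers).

Answer: 0 5

Derivation:
Step 1: prey: 38+19-25=32; pred: 17+19-8=28
Step 2: prey: 32+16-35=13; pred: 28+26-14=40
Step 3: prey: 13+6-20=0; pred: 40+15-20=35
Step 4: prey: 0+0-0=0; pred: 35+0-17=18
Step 5: prey: 0+0-0=0; pred: 18+0-9=9
Step 6: prey: 0+0-0=0; pred: 9+0-4=5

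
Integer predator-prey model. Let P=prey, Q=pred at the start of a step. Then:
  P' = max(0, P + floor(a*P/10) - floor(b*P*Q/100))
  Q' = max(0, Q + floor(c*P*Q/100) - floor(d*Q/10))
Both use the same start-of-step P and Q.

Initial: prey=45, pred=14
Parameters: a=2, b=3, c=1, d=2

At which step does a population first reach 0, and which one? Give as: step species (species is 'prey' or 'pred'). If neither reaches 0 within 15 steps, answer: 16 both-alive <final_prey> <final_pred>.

Answer: 16 both-alive 2 4

Derivation:
Step 1: prey: 45+9-18=36; pred: 14+6-2=18
Step 2: prey: 36+7-19=24; pred: 18+6-3=21
Step 3: prey: 24+4-15=13; pred: 21+5-4=22
Step 4: prey: 13+2-8=7; pred: 22+2-4=20
Step 5: prey: 7+1-4=4; pred: 20+1-4=17
Step 6: prey: 4+0-2=2; pred: 17+0-3=14
Step 7: prey: 2+0-0=2; pred: 14+0-2=12
Step 8: prey: 2+0-0=2; pred: 12+0-2=10
Step 9: prey: 2+0-0=2; pred: 10+0-2=8
Step 10: prey: 2+0-0=2; pred: 8+0-1=7
Step 11: prey: 2+0-0=2; pred: 7+0-1=6
Step 12: prey: 2+0-0=2; pred: 6+0-1=5
Step 13: prey: 2+0-0=2; pred: 5+0-1=4
Step 14: prey: 2+0-0=2; pred: 4+0-0=4
Steps 15-15: state stable at prey=2, pred=4 (no change)
No extinction within 15 steps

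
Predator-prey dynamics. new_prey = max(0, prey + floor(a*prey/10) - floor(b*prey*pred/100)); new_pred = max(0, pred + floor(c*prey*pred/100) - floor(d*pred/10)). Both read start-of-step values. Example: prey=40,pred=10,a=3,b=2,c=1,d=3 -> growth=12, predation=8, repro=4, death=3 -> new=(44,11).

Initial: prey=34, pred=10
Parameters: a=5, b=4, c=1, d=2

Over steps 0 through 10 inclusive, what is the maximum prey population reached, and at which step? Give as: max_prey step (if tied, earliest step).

Answer: 41 2

Derivation:
Step 1: prey: 34+17-13=38; pred: 10+3-2=11
Step 2: prey: 38+19-16=41; pred: 11+4-2=13
Step 3: prey: 41+20-21=40; pred: 13+5-2=16
Step 4: prey: 40+20-25=35; pred: 16+6-3=19
Step 5: prey: 35+17-26=26; pred: 19+6-3=22
Step 6: prey: 26+13-22=17; pred: 22+5-4=23
Step 7: prey: 17+8-15=10; pred: 23+3-4=22
Step 8: prey: 10+5-8=7; pred: 22+2-4=20
Step 9: prey: 7+3-5=5; pred: 20+1-4=17
Step 10: prey: 5+2-3=4; pred: 17+0-3=14
Max prey = 41 at step 2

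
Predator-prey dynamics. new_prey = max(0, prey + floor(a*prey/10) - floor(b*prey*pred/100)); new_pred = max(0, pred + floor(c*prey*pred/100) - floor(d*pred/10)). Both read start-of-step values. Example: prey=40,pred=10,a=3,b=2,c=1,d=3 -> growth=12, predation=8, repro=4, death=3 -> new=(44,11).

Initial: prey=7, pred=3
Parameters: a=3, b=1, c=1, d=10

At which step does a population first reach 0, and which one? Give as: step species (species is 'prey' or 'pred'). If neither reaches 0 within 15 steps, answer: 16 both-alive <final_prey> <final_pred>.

Step 1: prey: 7+2-0=9; pred: 3+0-3=0
First extinction: pred at step 1

Answer: 1 pred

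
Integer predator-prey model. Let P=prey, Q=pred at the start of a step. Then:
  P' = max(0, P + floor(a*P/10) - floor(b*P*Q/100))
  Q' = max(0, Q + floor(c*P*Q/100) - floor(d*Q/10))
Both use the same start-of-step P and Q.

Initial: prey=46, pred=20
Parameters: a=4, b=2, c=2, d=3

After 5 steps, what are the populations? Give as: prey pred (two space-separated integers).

Answer: 0 49

Derivation:
Step 1: prey: 46+18-18=46; pred: 20+18-6=32
Step 2: prey: 46+18-29=35; pred: 32+29-9=52
Step 3: prey: 35+14-36=13; pred: 52+36-15=73
Step 4: prey: 13+5-18=0; pred: 73+18-21=70
Step 5: prey: 0+0-0=0; pred: 70+0-21=49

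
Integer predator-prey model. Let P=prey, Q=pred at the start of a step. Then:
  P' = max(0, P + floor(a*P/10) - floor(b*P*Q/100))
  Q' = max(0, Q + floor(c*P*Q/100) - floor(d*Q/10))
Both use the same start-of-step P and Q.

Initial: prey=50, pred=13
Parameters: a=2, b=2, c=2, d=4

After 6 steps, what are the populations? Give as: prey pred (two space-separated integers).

Answer: 1 21

Derivation:
Step 1: prey: 50+10-13=47; pred: 13+13-5=21
Step 2: prey: 47+9-19=37; pred: 21+19-8=32
Step 3: prey: 37+7-23=21; pred: 32+23-12=43
Step 4: prey: 21+4-18=7; pred: 43+18-17=44
Step 5: prey: 7+1-6=2; pred: 44+6-17=33
Step 6: prey: 2+0-1=1; pred: 33+1-13=21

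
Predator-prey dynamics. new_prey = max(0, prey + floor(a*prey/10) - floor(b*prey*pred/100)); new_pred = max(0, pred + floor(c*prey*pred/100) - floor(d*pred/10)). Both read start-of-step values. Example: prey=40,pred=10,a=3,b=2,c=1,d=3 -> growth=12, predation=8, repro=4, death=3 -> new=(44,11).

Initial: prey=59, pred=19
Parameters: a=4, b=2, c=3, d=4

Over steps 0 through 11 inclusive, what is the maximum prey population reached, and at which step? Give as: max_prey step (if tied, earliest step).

Step 1: prey: 59+23-22=60; pred: 19+33-7=45
Step 2: prey: 60+24-54=30; pred: 45+81-18=108
Step 3: prey: 30+12-64=0; pred: 108+97-43=162
Step 4: prey: 0+0-0=0; pred: 162+0-64=98
Step 5: prey: 0+0-0=0; pred: 98+0-39=59
Step 6: prey: 0+0-0=0; pred: 59+0-23=36
Step 7: prey: 0+0-0=0; pred: 36+0-14=22
Step 8: prey: 0+0-0=0; pred: 22+0-8=14
Step 9: prey: 0+0-0=0; pred: 14+0-5=9
Step 10: prey: 0+0-0=0; pred: 9+0-3=6
Step 11: prey: 0+0-0=0; pred: 6+0-2=4
Max prey = 60 at step 1

Answer: 60 1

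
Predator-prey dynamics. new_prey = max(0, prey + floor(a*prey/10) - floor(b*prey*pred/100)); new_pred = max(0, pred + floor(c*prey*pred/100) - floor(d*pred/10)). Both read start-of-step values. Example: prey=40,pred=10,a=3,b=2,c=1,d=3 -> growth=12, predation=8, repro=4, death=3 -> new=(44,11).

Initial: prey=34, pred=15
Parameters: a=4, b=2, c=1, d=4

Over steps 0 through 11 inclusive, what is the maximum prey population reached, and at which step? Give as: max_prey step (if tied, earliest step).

Step 1: prey: 34+13-10=37; pred: 15+5-6=14
Step 2: prey: 37+14-10=41; pred: 14+5-5=14
Step 3: prey: 41+16-11=46; pred: 14+5-5=14
Step 4: prey: 46+18-12=52; pred: 14+6-5=15
Step 5: prey: 52+20-15=57; pred: 15+7-6=16
Step 6: prey: 57+22-18=61; pred: 16+9-6=19
Step 7: prey: 61+24-23=62; pred: 19+11-7=23
Step 8: prey: 62+24-28=58; pred: 23+14-9=28
Step 9: prey: 58+23-32=49; pred: 28+16-11=33
Step 10: prey: 49+19-32=36; pred: 33+16-13=36
Step 11: prey: 36+14-25=25; pred: 36+12-14=34
Max prey = 62 at step 7

Answer: 62 7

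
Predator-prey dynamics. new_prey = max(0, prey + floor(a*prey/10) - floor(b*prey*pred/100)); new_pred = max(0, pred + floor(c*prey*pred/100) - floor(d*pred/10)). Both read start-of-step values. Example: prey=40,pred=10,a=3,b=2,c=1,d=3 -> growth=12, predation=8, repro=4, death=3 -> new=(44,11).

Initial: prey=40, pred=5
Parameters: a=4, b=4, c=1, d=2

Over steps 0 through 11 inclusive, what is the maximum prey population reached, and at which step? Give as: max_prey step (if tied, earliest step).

Step 1: prey: 40+16-8=48; pred: 5+2-1=6
Step 2: prey: 48+19-11=56; pred: 6+2-1=7
Step 3: prey: 56+22-15=63; pred: 7+3-1=9
Step 4: prey: 63+25-22=66; pred: 9+5-1=13
Step 5: prey: 66+26-34=58; pred: 13+8-2=19
Step 6: prey: 58+23-44=37; pred: 19+11-3=27
Step 7: prey: 37+14-39=12; pred: 27+9-5=31
Step 8: prey: 12+4-14=2; pred: 31+3-6=28
Step 9: prey: 2+0-2=0; pred: 28+0-5=23
Step 10: prey: 0+0-0=0; pred: 23+0-4=19
Step 11: prey: 0+0-0=0; pred: 19+0-3=16
Max prey = 66 at step 4

Answer: 66 4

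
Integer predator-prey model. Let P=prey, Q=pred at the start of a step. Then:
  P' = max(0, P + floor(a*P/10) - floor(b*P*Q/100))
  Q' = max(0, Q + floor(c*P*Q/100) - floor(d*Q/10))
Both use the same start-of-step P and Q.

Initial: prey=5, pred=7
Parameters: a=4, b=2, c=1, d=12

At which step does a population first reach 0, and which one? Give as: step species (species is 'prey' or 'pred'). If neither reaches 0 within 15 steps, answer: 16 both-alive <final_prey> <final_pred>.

Step 1: prey: 5+2-0=7; pred: 7+0-8=0
First extinction: pred at step 1

Answer: 1 pred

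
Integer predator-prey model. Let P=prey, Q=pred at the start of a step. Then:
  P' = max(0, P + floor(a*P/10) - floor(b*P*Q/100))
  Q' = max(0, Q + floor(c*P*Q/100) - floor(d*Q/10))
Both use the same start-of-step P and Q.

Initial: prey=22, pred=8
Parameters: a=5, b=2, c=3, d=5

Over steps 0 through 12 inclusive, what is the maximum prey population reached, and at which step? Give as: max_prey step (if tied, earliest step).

Answer: 53 4

Derivation:
Step 1: prey: 22+11-3=30; pred: 8+5-4=9
Step 2: prey: 30+15-5=40; pred: 9+8-4=13
Step 3: prey: 40+20-10=50; pred: 13+15-6=22
Step 4: prey: 50+25-22=53; pred: 22+33-11=44
Step 5: prey: 53+26-46=33; pred: 44+69-22=91
Step 6: prey: 33+16-60=0; pred: 91+90-45=136
Step 7: prey: 0+0-0=0; pred: 136+0-68=68
Step 8: prey: 0+0-0=0; pred: 68+0-34=34
Step 9: prey: 0+0-0=0; pred: 34+0-17=17
Step 10: prey: 0+0-0=0; pred: 17+0-8=9
Step 11: prey: 0+0-0=0; pred: 9+0-4=5
Step 12: prey: 0+0-0=0; pred: 5+0-2=3
Max prey = 53 at step 4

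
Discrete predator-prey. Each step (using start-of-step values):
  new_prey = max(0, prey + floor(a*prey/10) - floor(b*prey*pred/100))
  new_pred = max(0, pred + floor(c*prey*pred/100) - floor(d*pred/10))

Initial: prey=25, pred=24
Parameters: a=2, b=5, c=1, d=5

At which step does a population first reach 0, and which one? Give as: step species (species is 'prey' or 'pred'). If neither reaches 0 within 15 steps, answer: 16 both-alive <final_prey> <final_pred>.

Step 1: prey: 25+5-30=0; pred: 24+6-12=18
First extinction: prey at step 1

Answer: 1 prey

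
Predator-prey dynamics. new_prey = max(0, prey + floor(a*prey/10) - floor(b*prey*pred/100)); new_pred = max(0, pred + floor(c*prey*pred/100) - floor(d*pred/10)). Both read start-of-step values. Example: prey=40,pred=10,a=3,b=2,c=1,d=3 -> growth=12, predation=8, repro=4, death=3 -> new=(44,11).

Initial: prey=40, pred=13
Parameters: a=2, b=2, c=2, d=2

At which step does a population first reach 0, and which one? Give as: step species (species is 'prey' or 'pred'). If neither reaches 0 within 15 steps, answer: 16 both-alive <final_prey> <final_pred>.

Answer: 16 both-alive 1 7

Derivation:
Step 1: prey: 40+8-10=38; pred: 13+10-2=21
Step 2: prey: 38+7-15=30; pred: 21+15-4=32
Step 3: prey: 30+6-19=17; pred: 32+19-6=45
Step 4: prey: 17+3-15=5; pred: 45+15-9=51
Step 5: prey: 5+1-5=1; pred: 51+5-10=46
Step 6: prey: 1+0-0=1; pred: 46+0-9=37
Step 7: prey: 1+0-0=1; pred: 37+0-7=30
Step 8: prey: 1+0-0=1; pred: 30+0-6=24
Step 9: prey: 1+0-0=1; pred: 24+0-4=20
Step 10: prey: 1+0-0=1; pred: 20+0-4=16
Step 11: prey: 1+0-0=1; pred: 16+0-3=13
Step 12: prey: 1+0-0=1; pred: 13+0-2=11
Step 13: prey: 1+0-0=1; pred: 11+0-2=9
Step 14: prey: 1+0-0=1; pred: 9+0-1=8
Step 15: prey: 1+0-0=1; pred: 8+0-1=7
No extinction within 15 steps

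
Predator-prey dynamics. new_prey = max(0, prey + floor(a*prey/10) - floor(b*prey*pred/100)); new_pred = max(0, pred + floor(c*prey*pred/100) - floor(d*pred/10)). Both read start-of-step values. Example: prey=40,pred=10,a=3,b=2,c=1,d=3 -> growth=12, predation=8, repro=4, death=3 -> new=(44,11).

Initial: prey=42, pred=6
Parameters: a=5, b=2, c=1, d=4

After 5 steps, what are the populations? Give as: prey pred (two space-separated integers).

Answer: 166 35

Derivation:
Step 1: prey: 42+21-5=58; pred: 6+2-2=6
Step 2: prey: 58+29-6=81; pred: 6+3-2=7
Step 3: prey: 81+40-11=110; pred: 7+5-2=10
Step 4: prey: 110+55-22=143; pred: 10+11-4=17
Step 5: prey: 143+71-48=166; pred: 17+24-6=35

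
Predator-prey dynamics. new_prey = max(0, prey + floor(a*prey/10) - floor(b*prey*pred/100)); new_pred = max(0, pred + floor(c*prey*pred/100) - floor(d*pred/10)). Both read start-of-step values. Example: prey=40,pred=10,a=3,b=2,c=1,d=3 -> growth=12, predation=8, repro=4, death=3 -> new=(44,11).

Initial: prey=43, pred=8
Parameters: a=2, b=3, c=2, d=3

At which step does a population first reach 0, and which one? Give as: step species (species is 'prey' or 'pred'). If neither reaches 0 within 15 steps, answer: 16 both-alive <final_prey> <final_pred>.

Step 1: prey: 43+8-10=41; pred: 8+6-2=12
Step 2: prey: 41+8-14=35; pred: 12+9-3=18
Step 3: prey: 35+7-18=24; pred: 18+12-5=25
Step 4: prey: 24+4-18=10; pred: 25+12-7=30
Step 5: prey: 10+2-9=3; pred: 30+6-9=27
Step 6: prey: 3+0-2=1; pred: 27+1-8=20
Step 7: prey: 1+0-0=1; pred: 20+0-6=14
Step 8: prey: 1+0-0=1; pred: 14+0-4=10
Step 9: prey: 1+0-0=1; pred: 10+0-3=7
Step 10: prey: 1+0-0=1; pred: 7+0-2=5
Step 11: prey: 1+0-0=1; pred: 5+0-1=4
Step 12: prey: 1+0-0=1; pred: 4+0-1=3
Step 13: prey: 1+0-0=1; pred: 3+0-0=3
Steps 14-15: state stable at prey=1, pred=3 (no change)
No extinction within 15 steps

Answer: 16 both-alive 1 3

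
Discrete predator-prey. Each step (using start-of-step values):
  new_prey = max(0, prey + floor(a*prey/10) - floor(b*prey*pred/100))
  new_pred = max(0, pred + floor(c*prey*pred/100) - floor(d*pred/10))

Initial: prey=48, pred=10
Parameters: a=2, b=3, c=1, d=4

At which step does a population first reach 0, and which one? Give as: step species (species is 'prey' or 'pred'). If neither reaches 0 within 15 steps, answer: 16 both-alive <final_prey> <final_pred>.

Answer: 16 both-alive 30 7

Derivation:
Step 1: prey: 48+9-14=43; pred: 10+4-4=10
Step 2: prey: 43+8-12=39; pred: 10+4-4=10
Step 3: prey: 39+7-11=35; pred: 10+3-4=9
Step 4: prey: 35+7-9=33; pred: 9+3-3=9
Step 5: prey: 33+6-8=31; pred: 9+2-3=8
Step 6: prey: 31+6-7=30; pred: 8+2-3=7
Step 7: prey: 30+6-6=30; pred: 7+2-2=7
Steps 8-15: state stable at prey=30, pred=7 (no change)
No extinction within 15 steps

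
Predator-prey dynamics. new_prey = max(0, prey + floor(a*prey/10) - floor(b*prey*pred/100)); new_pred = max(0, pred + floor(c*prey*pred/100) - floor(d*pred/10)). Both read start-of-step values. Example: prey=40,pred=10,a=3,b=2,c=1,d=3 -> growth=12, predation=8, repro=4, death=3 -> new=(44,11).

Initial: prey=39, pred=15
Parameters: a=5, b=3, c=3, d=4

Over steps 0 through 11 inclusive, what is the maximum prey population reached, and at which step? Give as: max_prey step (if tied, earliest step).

Answer: 41 1

Derivation:
Step 1: prey: 39+19-17=41; pred: 15+17-6=26
Step 2: prey: 41+20-31=30; pred: 26+31-10=47
Step 3: prey: 30+15-42=3; pred: 47+42-18=71
Step 4: prey: 3+1-6=0; pred: 71+6-28=49
Step 5: prey: 0+0-0=0; pred: 49+0-19=30
Step 6: prey: 0+0-0=0; pred: 30+0-12=18
Step 7: prey: 0+0-0=0; pred: 18+0-7=11
Step 8: prey: 0+0-0=0; pred: 11+0-4=7
Step 9: prey: 0+0-0=0; pred: 7+0-2=5
Step 10: prey: 0+0-0=0; pred: 5+0-2=3
Step 11: prey: 0+0-0=0; pred: 3+0-1=2
Max prey = 41 at step 1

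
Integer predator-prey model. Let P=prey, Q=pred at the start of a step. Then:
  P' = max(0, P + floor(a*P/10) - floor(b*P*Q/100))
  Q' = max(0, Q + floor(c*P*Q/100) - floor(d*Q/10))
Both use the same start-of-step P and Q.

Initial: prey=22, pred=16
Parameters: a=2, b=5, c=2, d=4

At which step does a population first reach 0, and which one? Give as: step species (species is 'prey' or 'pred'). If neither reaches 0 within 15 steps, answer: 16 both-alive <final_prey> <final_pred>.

Step 1: prey: 22+4-17=9; pred: 16+7-6=17
Step 2: prey: 9+1-7=3; pred: 17+3-6=14
Step 3: prey: 3+0-2=1; pred: 14+0-5=9
Step 4: prey: 1+0-0=1; pred: 9+0-3=6
Step 5: prey: 1+0-0=1; pred: 6+0-2=4
Step 6: prey: 1+0-0=1; pred: 4+0-1=3
Step 7: prey: 1+0-0=1; pred: 3+0-1=2
Step 8: prey: 1+0-0=1; pred: 2+0-0=2
Steps 9-15: state stable at prey=1, pred=2 (no change)
No extinction within 15 steps

Answer: 16 both-alive 1 2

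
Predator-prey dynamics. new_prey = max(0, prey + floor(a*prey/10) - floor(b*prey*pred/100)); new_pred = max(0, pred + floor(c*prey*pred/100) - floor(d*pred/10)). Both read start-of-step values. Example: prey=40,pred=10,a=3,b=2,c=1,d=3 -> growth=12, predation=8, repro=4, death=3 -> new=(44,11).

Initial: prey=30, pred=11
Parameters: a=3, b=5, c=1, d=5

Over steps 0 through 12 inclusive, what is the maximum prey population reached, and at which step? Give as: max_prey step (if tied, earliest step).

Answer: 98 12

Derivation:
Step 1: prey: 30+9-16=23; pred: 11+3-5=9
Step 2: prey: 23+6-10=19; pred: 9+2-4=7
Step 3: prey: 19+5-6=18; pred: 7+1-3=5
Step 4: prey: 18+5-4=19; pred: 5+0-2=3
Step 5: prey: 19+5-2=22; pred: 3+0-1=2
Step 6: prey: 22+6-2=26; pred: 2+0-1=1
Step 7: prey: 26+7-1=32; pred: 1+0-0=1
Step 8: prey: 32+9-1=40; pred: 1+0-0=1
Step 9: prey: 40+12-2=50; pred: 1+0-0=1
Step 10: prey: 50+15-2=63; pred: 1+0-0=1
Step 11: prey: 63+18-3=78; pred: 1+0-0=1
Step 12: prey: 78+23-3=98; pred: 1+0-0=1
Max prey = 98 at step 12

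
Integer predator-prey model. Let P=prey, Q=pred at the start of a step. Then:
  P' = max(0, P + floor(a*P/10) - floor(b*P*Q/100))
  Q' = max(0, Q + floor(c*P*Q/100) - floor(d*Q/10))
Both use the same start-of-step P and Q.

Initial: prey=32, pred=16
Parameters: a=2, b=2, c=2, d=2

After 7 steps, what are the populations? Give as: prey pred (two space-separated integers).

Step 1: prey: 32+6-10=28; pred: 16+10-3=23
Step 2: prey: 28+5-12=21; pred: 23+12-4=31
Step 3: prey: 21+4-13=12; pred: 31+13-6=38
Step 4: prey: 12+2-9=5; pred: 38+9-7=40
Step 5: prey: 5+1-4=2; pred: 40+4-8=36
Step 6: prey: 2+0-1=1; pred: 36+1-7=30
Step 7: prey: 1+0-0=1; pred: 30+0-6=24

Answer: 1 24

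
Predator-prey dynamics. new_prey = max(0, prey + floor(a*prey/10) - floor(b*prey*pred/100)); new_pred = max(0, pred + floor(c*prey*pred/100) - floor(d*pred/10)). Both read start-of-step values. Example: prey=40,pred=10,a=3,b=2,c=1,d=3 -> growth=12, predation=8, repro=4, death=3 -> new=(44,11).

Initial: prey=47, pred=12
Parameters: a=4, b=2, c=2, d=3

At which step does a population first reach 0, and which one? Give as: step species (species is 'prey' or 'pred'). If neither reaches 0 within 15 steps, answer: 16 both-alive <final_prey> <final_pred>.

Step 1: prey: 47+18-11=54; pred: 12+11-3=20
Step 2: prey: 54+21-21=54; pred: 20+21-6=35
Step 3: prey: 54+21-37=38; pred: 35+37-10=62
Step 4: prey: 38+15-47=6; pred: 62+47-18=91
Step 5: prey: 6+2-10=0; pred: 91+10-27=74
First extinction: prey at step 5

Answer: 5 prey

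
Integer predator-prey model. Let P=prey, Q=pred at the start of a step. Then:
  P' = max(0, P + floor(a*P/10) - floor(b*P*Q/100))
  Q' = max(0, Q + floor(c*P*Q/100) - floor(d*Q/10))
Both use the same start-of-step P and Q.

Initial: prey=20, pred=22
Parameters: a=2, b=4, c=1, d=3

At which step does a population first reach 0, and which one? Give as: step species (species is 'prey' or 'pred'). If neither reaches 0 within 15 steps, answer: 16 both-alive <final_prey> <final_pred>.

Step 1: prey: 20+4-17=7; pred: 22+4-6=20
Step 2: prey: 7+1-5=3; pred: 20+1-6=15
Step 3: prey: 3+0-1=2; pred: 15+0-4=11
Step 4: prey: 2+0-0=2; pred: 11+0-3=8
Step 5: prey: 2+0-0=2; pred: 8+0-2=6
Step 6: prey: 2+0-0=2; pred: 6+0-1=5
Step 7: prey: 2+0-0=2; pred: 5+0-1=4
Step 8: prey: 2+0-0=2; pred: 4+0-1=3
Step 9: prey: 2+0-0=2; pred: 3+0-0=3
Steps 10-15: state stable at prey=2, pred=3 (no change)
No extinction within 15 steps

Answer: 16 both-alive 2 3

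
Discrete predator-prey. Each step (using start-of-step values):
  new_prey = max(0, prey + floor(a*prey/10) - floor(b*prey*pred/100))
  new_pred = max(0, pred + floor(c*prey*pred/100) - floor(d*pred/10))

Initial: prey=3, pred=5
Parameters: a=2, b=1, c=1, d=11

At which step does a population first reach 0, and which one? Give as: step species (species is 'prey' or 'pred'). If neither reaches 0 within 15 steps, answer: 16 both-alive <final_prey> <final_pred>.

Answer: 1 pred

Derivation:
Step 1: prey: 3+0-0=3; pred: 5+0-5=0
First extinction: pred at step 1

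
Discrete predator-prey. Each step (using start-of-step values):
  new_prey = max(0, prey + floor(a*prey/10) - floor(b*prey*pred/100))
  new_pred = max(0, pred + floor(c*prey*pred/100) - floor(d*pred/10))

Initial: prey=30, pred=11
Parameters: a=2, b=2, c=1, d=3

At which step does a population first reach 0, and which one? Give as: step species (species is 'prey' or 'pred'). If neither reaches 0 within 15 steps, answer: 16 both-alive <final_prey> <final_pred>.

Step 1: prey: 30+6-6=30; pred: 11+3-3=11
Steps 2-15: state stable at prey=30, pred=11 (no change)
No extinction within 15 steps

Answer: 16 both-alive 30 11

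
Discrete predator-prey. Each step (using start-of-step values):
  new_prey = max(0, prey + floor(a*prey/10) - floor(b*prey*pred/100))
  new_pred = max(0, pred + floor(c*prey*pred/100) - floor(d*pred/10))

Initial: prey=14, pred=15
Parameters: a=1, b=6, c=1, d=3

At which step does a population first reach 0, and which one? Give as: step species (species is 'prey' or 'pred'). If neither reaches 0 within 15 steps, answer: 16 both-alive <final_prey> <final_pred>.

Step 1: prey: 14+1-12=3; pred: 15+2-4=13
Step 2: prey: 3+0-2=1; pred: 13+0-3=10
Step 3: prey: 1+0-0=1; pred: 10+0-3=7
Step 4: prey: 1+0-0=1; pred: 7+0-2=5
Step 5: prey: 1+0-0=1; pred: 5+0-1=4
Step 6: prey: 1+0-0=1; pred: 4+0-1=3
Step 7: prey: 1+0-0=1; pred: 3+0-0=3
Steps 8-15: state stable at prey=1, pred=3 (no change)
No extinction within 15 steps

Answer: 16 both-alive 1 3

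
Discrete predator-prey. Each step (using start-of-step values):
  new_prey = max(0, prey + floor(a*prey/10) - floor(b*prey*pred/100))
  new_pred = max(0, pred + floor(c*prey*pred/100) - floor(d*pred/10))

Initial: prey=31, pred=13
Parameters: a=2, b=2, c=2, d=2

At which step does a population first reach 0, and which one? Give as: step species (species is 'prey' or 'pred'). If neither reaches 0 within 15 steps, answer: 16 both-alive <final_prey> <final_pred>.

Step 1: prey: 31+6-8=29; pred: 13+8-2=19
Step 2: prey: 29+5-11=23; pred: 19+11-3=27
Step 3: prey: 23+4-12=15; pred: 27+12-5=34
Step 4: prey: 15+3-10=8; pred: 34+10-6=38
Step 5: prey: 8+1-6=3; pred: 38+6-7=37
Step 6: prey: 3+0-2=1; pred: 37+2-7=32
Step 7: prey: 1+0-0=1; pred: 32+0-6=26
Step 8: prey: 1+0-0=1; pred: 26+0-5=21
Step 9: prey: 1+0-0=1; pred: 21+0-4=17
Step 10: prey: 1+0-0=1; pred: 17+0-3=14
Step 11: prey: 1+0-0=1; pred: 14+0-2=12
Step 12: prey: 1+0-0=1; pred: 12+0-2=10
Step 13: prey: 1+0-0=1; pred: 10+0-2=8
Step 14: prey: 1+0-0=1; pred: 8+0-1=7
Step 15: prey: 1+0-0=1; pred: 7+0-1=6
No extinction within 15 steps

Answer: 16 both-alive 1 6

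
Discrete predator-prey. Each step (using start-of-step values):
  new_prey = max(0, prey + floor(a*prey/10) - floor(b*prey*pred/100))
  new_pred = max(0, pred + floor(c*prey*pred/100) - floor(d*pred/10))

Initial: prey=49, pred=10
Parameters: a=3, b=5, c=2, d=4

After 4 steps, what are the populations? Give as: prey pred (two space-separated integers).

Step 1: prey: 49+14-24=39; pred: 10+9-4=15
Step 2: prey: 39+11-29=21; pred: 15+11-6=20
Step 3: prey: 21+6-21=6; pred: 20+8-8=20
Step 4: prey: 6+1-6=1; pred: 20+2-8=14

Answer: 1 14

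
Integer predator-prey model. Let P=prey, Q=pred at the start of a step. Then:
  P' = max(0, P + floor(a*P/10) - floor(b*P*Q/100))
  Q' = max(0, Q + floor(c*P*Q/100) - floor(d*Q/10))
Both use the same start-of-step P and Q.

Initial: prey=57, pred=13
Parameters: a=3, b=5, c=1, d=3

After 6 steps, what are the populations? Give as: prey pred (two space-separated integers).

Step 1: prey: 57+17-37=37; pred: 13+7-3=17
Step 2: prey: 37+11-31=17; pred: 17+6-5=18
Step 3: prey: 17+5-15=7; pred: 18+3-5=16
Step 4: prey: 7+2-5=4; pred: 16+1-4=13
Step 5: prey: 4+1-2=3; pred: 13+0-3=10
Step 6: prey: 3+0-1=2; pred: 10+0-3=7

Answer: 2 7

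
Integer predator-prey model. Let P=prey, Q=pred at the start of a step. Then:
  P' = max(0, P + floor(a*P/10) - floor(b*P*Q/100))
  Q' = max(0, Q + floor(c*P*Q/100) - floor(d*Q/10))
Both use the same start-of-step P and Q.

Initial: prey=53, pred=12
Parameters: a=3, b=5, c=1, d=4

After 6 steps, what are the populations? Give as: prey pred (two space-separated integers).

Step 1: prey: 53+15-31=37; pred: 12+6-4=14
Step 2: prey: 37+11-25=23; pred: 14+5-5=14
Step 3: prey: 23+6-16=13; pred: 14+3-5=12
Step 4: prey: 13+3-7=9; pred: 12+1-4=9
Step 5: prey: 9+2-4=7; pred: 9+0-3=6
Step 6: prey: 7+2-2=7; pred: 6+0-2=4

Answer: 7 4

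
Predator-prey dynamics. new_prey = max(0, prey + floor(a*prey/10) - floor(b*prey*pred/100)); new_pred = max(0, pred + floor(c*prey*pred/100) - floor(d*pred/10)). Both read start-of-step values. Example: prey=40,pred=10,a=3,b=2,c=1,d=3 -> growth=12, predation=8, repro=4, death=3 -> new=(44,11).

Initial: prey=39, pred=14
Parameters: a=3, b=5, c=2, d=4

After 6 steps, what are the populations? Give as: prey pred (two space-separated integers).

Step 1: prey: 39+11-27=23; pred: 14+10-5=19
Step 2: prey: 23+6-21=8; pred: 19+8-7=20
Step 3: prey: 8+2-8=2; pred: 20+3-8=15
Step 4: prey: 2+0-1=1; pred: 15+0-6=9
Step 5: prey: 1+0-0=1; pred: 9+0-3=6
Step 6: prey: 1+0-0=1; pred: 6+0-2=4

Answer: 1 4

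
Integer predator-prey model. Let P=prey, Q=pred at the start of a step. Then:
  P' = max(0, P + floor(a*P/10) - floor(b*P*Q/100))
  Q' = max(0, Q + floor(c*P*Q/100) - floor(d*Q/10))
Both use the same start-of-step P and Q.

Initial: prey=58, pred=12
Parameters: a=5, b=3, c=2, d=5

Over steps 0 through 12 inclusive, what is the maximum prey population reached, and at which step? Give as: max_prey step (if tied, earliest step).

Step 1: prey: 58+29-20=67; pred: 12+13-6=19
Step 2: prey: 67+33-38=62; pred: 19+25-9=35
Step 3: prey: 62+31-65=28; pred: 35+43-17=61
Step 4: prey: 28+14-51=0; pred: 61+34-30=65
Step 5: prey: 0+0-0=0; pred: 65+0-32=33
Step 6: prey: 0+0-0=0; pred: 33+0-16=17
Step 7: prey: 0+0-0=0; pred: 17+0-8=9
Step 8: prey: 0+0-0=0; pred: 9+0-4=5
Step 9: prey: 0+0-0=0; pred: 5+0-2=3
Step 10: prey: 0+0-0=0; pred: 3+0-1=2
Step 11: prey: 0+0-0=0; pred: 2+0-1=1
Step 12: prey: 0+0-0=0; pred: 1+0-0=1
Max prey = 67 at step 1

Answer: 67 1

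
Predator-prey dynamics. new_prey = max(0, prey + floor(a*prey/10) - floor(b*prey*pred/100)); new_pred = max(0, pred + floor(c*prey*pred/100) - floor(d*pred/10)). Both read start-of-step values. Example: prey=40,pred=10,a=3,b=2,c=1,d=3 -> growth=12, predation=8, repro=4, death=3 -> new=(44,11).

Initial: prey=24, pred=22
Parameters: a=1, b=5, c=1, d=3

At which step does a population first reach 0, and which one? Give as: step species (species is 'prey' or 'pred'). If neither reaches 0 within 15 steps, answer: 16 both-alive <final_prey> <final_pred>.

Answer: 1 prey

Derivation:
Step 1: prey: 24+2-26=0; pred: 22+5-6=21
First extinction: prey at step 1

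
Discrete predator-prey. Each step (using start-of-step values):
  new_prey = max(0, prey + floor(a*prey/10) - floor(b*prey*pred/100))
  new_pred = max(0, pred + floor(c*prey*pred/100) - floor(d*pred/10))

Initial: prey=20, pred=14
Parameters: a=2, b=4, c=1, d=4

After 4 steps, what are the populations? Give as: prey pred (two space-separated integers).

Step 1: prey: 20+4-11=13; pred: 14+2-5=11
Step 2: prey: 13+2-5=10; pred: 11+1-4=8
Step 3: prey: 10+2-3=9; pred: 8+0-3=5
Step 4: prey: 9+1-1=9; pred: 5+0-2=3

Answer: 9 3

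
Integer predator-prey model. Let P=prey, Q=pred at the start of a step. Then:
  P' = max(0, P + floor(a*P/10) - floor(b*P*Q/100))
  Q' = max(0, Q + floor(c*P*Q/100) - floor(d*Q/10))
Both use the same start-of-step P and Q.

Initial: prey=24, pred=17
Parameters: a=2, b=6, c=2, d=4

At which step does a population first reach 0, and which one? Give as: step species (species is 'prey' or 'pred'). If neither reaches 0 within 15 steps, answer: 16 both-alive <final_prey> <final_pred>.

Step 1: prey: 24+4-24=4; pred: 17+8-6=19
Step 2: prey: 4+0-4=0; pred: 19+1-7=13
First extinction: prey at step 2

Answer: 2 prey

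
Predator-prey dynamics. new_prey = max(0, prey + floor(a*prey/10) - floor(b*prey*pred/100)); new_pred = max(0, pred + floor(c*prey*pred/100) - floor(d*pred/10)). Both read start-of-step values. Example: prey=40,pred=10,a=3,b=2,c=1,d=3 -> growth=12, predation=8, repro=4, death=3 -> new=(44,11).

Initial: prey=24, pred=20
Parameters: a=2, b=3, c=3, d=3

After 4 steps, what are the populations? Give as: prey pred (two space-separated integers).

Step 1: prey: 24+4-14=14; pred: 20+14-6=28
Step 2: prey: 14+2-11=5; pred: 28+11-8=31
Step 3: prey: 5+1-4=2; pred: 31+4-9=26
Step 4: prey: 2+0-1=1; pred: 26+1-7=20

Answer: 1 20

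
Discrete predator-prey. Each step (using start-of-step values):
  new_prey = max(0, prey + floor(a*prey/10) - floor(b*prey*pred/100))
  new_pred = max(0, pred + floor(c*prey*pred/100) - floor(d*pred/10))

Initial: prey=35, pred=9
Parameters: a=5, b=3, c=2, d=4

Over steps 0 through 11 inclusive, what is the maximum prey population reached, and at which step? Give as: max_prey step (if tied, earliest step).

Answer: 49 2

Derivation:
Step 1: prey: 35+17-9=43; pred: 9+6-3=12
Step 2: prey: 43+21-15=49; pred: 12+10-4=18
Step 3: prey: 49+24-26=47; pred: 18+17-7=28
Step 4: prey: 47+23-39=31; pred: 28+26-11=43
Step 5: prey: 31+15-39=7; pred: 43+26-17=52
Step 6: prey: 7+3-10=0; pred: 52+7-20=39
Step 7: prey: 0+0-0=0; pred: 39+0-15=24
Step 8: prey: 0+0-0=0; pred: 24+0-9=15
Step 9: prey: 0+0-0=0; pred: 15+0-6=9
Step 10: prey: 0+0-0=0; pred: 9+0-3=6
Step 11: prey: 0+0-0=0; pred: 6+0-2=4
Max prey = 49 at step 2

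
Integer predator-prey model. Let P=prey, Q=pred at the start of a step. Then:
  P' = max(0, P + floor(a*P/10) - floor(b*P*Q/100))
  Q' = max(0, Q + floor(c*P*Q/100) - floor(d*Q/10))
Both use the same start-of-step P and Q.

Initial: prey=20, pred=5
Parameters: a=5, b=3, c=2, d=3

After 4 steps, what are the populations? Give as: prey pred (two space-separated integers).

Step 1: prey: 20+10-3=27; pred: 5+2-1=6
Step 2: prey: 27+13-4=36; pred: 6+3-1=8
Step 3: prey: 36+18-8=46; pred: 8+5-2=11
Step 4: prey: 46+23-15=54; pred: 11+10-3=18

Answer: 54 18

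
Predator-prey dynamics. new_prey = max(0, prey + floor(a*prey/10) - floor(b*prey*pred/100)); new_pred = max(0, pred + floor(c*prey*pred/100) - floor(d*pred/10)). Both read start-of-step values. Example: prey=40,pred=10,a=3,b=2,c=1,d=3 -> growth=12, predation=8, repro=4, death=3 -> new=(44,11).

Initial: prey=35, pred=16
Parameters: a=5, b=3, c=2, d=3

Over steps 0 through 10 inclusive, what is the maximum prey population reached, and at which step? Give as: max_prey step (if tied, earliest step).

Step 1: prey: 35+17-16=36; pred: 16+11-4=23
Step 2: prey: 36+18-24=30; pred: 23+16-6=33
Step 3: prey: 30+15-29=16; pred: 33+19-9=43
Step 4: prey: 16+8-20=4; pred: 43+13-12=44
Step 5: prey: 4+2-5=1; pred: 44+3-13=34
Step 6: prey: 1+0-1=0; pred: 34+0-10=24
Step 7: prey: 0+0-0=0; pred: 24+0-7=17
Step 8: prey: 0+0-0=0; pred: 17+0-5=12
Step 9: prey: 0+0-0=0; pred: 12+0-3=9
Step 10: prey: 0+0-0=0; pred: 9+0-2=7
Max prey = 36 at step 1

Answer: 36 1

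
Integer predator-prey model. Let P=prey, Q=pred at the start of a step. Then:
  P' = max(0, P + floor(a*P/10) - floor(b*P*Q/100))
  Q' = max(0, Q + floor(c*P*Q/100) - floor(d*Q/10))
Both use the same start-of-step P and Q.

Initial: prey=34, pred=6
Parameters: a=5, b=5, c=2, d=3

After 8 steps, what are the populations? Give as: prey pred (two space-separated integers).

Answer: 0 11

Derivation:
Step 1: prey: 34+17-10=41; pred: 6+4-1=9
Step 2: prey: 41+20-18=43; pred: 9+7-2=14
Step 3: prey: 43+21-30=34; pred: 14+12-4=22
Step 4: prey: 34+17-37=14; pred: 22+14-6=30
Step 5: prey: 14+7-21=0; pred: 30+8-9=29
Step 6: prey: 0+0-0=0; pred: 29+0-8=21
Step 7: prey: 0+0-0=0; pred: 21+0-6=15
Step 8: prey: 0+0-0=0; pred: 15+0-4=11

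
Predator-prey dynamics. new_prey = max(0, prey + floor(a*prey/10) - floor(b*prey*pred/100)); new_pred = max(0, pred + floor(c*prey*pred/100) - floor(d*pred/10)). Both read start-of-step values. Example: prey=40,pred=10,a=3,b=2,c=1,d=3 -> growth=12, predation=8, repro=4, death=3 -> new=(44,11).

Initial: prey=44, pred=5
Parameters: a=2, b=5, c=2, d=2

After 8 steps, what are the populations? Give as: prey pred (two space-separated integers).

Step 1: prey: 44+8-11=41; pred: 5+4-1=8
Step 2: prey: 41+8-16=33; pred: 8+6-1=13
Step 3: prey: 33+6-21=18; pred: 13+8-2=19
Step 4: prey: 18+3-17=4; pred: 19+6-3=22
Step 5: prey: 4+0-4=0; pred: 22+1-4=19
Step 6: prey: 0+0-0=0; pred: 19+0-3=16
Step 7: prey: 0+0-0=0; pred: 16+0-3=13
Step 8: prey: 0+0-0=0; pred: 13+0-2=11

Answer: 0 11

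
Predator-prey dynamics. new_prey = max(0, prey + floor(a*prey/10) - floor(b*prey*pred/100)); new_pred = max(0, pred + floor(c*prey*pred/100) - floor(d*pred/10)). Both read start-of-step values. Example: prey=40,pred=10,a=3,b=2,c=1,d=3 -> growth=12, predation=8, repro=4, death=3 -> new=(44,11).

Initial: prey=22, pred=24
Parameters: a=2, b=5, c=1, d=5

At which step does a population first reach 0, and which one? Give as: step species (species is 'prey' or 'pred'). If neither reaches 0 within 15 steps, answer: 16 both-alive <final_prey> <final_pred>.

Answer: 1 prey

Derivation:
Step 1: prey: 22+4-26=0; pred: 24+5-12=17
First extinction: prey at step 1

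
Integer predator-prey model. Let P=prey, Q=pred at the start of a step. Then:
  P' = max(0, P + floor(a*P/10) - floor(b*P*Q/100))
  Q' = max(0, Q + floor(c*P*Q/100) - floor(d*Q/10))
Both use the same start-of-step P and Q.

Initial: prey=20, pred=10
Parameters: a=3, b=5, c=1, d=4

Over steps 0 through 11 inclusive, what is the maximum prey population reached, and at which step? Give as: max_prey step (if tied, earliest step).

Answer: 54 11

Derivation:
Step 1: prey: 20+6-10=16; pred: 10+2-4=8
Step 2: prey: 16+4-6=14; pred: 8+1-3=6
Step 3: prey: 14+4-4=14; pred: 6+0-2=4
Step 4: prey: 14+4-2=16; pred: 4+0-1=3
Step 5: prey: 16+4-2=18; pred: 3+0-1=2
Step 6: prey: 18+5-1=22; pred: 2+0-0=2
Step 7: prey: 22+6-2=26; pred: 2+0-0=2
Step 8: prey: 26+7-2=31; pred: 2+0-0=2
Step 9: prey: 31+9-3=37; pred: 2+0-0=2
Step 10: prey: 37+11-3=45; pred: 2+0-0=2
Step 11: prey: 45+13-4=54; pred: 2+0-0=2
Max prey = 54 at step 11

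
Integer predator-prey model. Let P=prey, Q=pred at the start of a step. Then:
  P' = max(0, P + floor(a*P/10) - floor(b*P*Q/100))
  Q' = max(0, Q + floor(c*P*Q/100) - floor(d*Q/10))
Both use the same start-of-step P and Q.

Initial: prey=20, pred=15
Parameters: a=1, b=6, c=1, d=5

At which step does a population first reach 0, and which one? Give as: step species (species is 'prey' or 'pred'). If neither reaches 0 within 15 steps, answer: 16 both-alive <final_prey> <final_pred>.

Answer: 16 both-alive 2 1

Derivation:
Step 1: prey: 20+2-18=4; pred: 15+3-7=11
Step 2: prey: 4+0-2=2; pred: 11+0-5=6
Step 3: prey: 2+0-0=2; pred: 6+0-3=3
Step 4: prey: 2+0-0=2; pred: 3+0-1=2
Step 5: prey: 2+0-0=2; pred: 2+0-1=1
Step 6: prey: 2+0-0=2; pred: 1+0-0=1
Steps 7-15: state stable at prey=2, pred=1 (no change)
No extinction within 15 steps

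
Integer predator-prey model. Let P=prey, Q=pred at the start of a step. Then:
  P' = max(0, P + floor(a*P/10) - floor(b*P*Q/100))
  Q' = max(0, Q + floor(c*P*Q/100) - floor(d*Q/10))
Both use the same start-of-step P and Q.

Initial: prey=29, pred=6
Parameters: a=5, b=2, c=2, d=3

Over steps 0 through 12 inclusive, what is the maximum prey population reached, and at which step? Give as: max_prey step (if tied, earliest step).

Answer: 75 4

Derivation:
Step 1: prey: 29+14-3=40; pred: 6+3-1=8
Step 2: prey: 40+20-6=54; pred: 8+6-2=12
Step 3: prey: 54+27-12=69; pred: 12+12-3=21
Step 4: prey: 69+34-28=75; pred: 21+28-6=43
Step 5: prey: 75+37-64=48; pred: 43+64-12=95
Step 6: prey: 48+24-91=0; pred: 95+91-28=158
Step 7: prey: 0+0-0=0; pred: 158+0-47=111
Step 8: prey: 0+0-0=0; pred: 111+0-33=78
Step 9: prey: 0+0-0=0; pred: 78+0-23=55
Step 10: prey: 0+0-0=0; pred: 55+0-16=39
Step 11: prey: 0+0-0=0; pred: 39+0-11=28
Step 12: prey: 0+0-0=0; pred: 28+0-8=20
Max prey = 75 at step 4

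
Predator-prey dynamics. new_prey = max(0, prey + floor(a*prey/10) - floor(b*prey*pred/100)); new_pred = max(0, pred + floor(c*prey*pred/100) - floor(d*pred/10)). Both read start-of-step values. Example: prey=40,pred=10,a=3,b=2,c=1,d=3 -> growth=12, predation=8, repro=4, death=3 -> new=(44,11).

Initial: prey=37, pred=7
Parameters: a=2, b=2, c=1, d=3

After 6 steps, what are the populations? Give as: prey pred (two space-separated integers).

Answer: 49 11

Derivation:
Step 1: prey: 37+7-5=39; pred: 7+2-2=7
Step 2: prey: 39+7-5=41; pred: 7+2-2=7
Step 3: prey: 41+8-5=44; pred: 7+2-2=7
Step 4: prey: 44+8-6=46; pred: 7+3-2=8
Step 5: prey: 46+9-7=48; pred: 8+3-2=9
Step 6: prey: 48+9-8=49; pred: 9+4-2=11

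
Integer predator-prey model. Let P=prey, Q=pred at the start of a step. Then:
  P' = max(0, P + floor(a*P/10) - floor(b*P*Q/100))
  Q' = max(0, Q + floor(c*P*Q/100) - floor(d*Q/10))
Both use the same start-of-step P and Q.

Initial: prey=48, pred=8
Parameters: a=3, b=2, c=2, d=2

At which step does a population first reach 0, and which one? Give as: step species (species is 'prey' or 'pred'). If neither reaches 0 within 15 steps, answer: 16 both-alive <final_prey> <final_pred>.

Answer: 5 prey

Derivation:
Step 1: prey: 48+14-7=55; pred: 8+7-1=14
Step 2: prey: 55+16-15=56; pred: 14+15-2=27
Step 3: prey: 56+16-30=42; pred: 27+30-5=52
Step 4: prey: 42+12-43=11; pred: 52+43-10=85
Step 5: prey: 11+3-18=0; pred: 85+18-17=86
First extinction: prey at step 5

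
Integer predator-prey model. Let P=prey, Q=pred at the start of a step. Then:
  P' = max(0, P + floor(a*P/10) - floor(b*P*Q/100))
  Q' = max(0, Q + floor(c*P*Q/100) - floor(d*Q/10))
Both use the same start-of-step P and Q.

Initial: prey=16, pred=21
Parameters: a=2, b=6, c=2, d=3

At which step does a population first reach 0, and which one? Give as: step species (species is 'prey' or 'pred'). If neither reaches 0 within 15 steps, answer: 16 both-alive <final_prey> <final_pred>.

Answer: 1 prey

Derivation:
Step 1: prey: 16+3-20=0; pred: 21+6-6=21
First extinction: prey at step 1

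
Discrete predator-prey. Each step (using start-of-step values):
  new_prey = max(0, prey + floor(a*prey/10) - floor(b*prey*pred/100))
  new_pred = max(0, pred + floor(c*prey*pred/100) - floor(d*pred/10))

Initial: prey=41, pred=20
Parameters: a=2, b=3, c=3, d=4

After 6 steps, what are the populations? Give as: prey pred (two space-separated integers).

Step 1: prey: 41+8-24=25; pred: 20+24-8=36
Step 2: prey: 25+5-27=3; pred: 36+27-14=49
Step 3: prey: 3+0-4=0; pred: 49+4-19=34
Step 4: prey: 0+0-0=0; pred: 34+0-13=21
Step 5: prey: 0+0-0=0; pred: 21+0-8=13
Step 6: prey: 0+0-0=0; pred: 13+0-5=8

Answer: 0 8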